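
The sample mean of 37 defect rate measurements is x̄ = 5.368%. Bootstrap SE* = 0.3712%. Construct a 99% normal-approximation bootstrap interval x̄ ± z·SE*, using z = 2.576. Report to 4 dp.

(4.4118, 6.3242)

Margin = 2.576 × 0.3712 = 0.95621
Interval: 5.368 ± 0.95621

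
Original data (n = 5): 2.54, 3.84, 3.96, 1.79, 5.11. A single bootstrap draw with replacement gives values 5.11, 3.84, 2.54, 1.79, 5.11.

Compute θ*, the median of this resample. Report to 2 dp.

θ* = 3.84

Sorted: 1.79, 2.54, 3.84, 5.11, 5.11
Median = middle value = 3.84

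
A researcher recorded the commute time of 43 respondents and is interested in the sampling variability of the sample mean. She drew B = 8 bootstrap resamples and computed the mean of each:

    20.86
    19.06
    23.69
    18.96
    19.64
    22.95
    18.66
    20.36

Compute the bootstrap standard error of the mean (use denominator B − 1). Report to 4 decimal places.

SE* = 1.8858

Bootstrap SE is the standard deviation of the 8 replicate means.
Mean of replicates: (20.86 + 19.06 + 23.69 + 18.96 + 19.64 + 22.95 + 18.66 + 20.36) / 8 = 164.18000 / 8 = 20.52250
Sum of squared deviations: (+0.33750)² + (−1.46250)² + (+3.16750)² + (−1.56250)² + (−0.88250)² + (+2.42750)² + (−1.86250)² + (−0.16250)² = 24.89415
Variance = 24.89415 / 7 = 3.55631
SE* = √3.55631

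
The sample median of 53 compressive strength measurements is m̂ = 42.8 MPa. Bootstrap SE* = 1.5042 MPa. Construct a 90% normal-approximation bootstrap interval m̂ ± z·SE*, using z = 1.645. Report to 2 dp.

(40.33, 45.27)

Margin = 1.645 × 1.5042 = 2.474
Interval: 42.8 ± 2.474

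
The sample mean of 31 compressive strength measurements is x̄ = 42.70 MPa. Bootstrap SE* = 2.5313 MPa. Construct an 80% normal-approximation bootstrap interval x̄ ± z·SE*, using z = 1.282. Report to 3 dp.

Margin = 1.282 × 2.5313 = 3.2451
Interval: 42.70 ± 3.2451

(39.455, 45.945)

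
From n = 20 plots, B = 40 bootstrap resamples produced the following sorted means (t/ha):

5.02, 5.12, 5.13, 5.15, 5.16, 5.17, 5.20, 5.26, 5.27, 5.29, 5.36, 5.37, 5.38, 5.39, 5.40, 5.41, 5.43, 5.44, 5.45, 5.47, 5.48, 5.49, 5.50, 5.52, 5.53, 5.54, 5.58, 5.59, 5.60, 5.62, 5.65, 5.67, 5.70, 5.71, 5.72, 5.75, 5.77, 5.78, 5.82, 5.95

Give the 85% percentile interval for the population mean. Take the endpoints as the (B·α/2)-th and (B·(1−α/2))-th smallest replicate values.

(5.13, 5.77)

α = 0.15; lower rank = 40 × 0.075 = 3; upper rank = 40 × 0.925 = 37.
The 3rd smallest replicate is 5.13; the 37th is 5.77.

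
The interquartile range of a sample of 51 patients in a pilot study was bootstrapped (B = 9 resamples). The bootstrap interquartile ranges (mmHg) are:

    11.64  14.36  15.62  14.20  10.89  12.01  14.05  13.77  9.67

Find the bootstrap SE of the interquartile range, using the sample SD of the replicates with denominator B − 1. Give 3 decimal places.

Bootstrap SE is the standard deviation of the 9 replicate interquartile ranges.
Mean of replicates: (11.64 + 14.36 + 15.62 + 14.20 + 10.89 + 12.01 + 14.05 + 13.77 + 9.67) / 9 = 116.2100 / 9 = 12.9122
Sum of squared deviations: (−1.2722)² + (+1.4478)² + (+2.7078)² + (+1.2878)² + (−2.0222)² + (−0.9022)² + (+1.1378)² + (+0.8578)² + (−3.2422)² = 30.1508
Variance = 30.1508 / 8 = 3.7688
SE* = √3.7688

SE* = 1.941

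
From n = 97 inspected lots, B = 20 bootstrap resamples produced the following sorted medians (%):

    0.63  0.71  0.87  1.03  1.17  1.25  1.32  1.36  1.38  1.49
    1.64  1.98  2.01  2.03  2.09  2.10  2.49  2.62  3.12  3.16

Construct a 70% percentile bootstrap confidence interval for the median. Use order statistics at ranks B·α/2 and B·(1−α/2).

α = 0.30; lower rank = 20 × 0.150 = 3; upper rank = 20 × 0.850 = 17.
The 3rd smallest replicate is 0.87; the 17th is 2.49.

(0.87, 2.49)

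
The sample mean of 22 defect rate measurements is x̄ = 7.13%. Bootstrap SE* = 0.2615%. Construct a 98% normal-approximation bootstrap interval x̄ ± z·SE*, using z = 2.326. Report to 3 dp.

Margin = 2.326 × 0.2615 = 0.6082
Interval: 7.13 ± 0.6082

(6.522, 7.738)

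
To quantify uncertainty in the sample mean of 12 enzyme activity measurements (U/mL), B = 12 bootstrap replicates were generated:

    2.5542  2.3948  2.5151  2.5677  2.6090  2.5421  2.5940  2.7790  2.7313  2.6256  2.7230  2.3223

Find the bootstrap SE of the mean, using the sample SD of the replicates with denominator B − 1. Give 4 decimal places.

SE* = 0.1325

Bootstrap SE is the standard deviation of the 12 replicate means.
Mean of replicates: (2.5542 + 2.3948 + 2.5151 + 2.5677 + 2.6090 + 2.5421 + 2.5940 + 2.7790 + 2.7313 + 2.6256 + 2.7230 + 2.3223) / 12 = 30.958100 / 12 = 2.579842
Sum of squared deviations: (−0.025642)² + (−0.185042)² + (−0.064742)² + (−0.012142)² + (+0.029158)² + (−0.037742)² + (+0.014158)² + (+0.199158)² + (+0.151458)² + (+0.045758)² + (+0.143158)² + (−0.257542)² = 0.193231
Variance = 0.193231 / 11 = 0.017566
SE* = √0.017566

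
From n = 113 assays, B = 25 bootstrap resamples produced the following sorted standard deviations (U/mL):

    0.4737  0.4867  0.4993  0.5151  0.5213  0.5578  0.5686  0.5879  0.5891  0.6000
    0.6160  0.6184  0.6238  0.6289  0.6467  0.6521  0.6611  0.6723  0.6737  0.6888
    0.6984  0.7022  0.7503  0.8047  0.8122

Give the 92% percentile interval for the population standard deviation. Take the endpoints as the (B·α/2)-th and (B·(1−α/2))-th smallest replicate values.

(0.4737, 0.8047)

α = 0.08; lower rank = 25 × 0.040 = 1; upper rank = 25 × 0.960 = 24.
The 1st smallest replicate is 0.4737; the 24th is 0.8047.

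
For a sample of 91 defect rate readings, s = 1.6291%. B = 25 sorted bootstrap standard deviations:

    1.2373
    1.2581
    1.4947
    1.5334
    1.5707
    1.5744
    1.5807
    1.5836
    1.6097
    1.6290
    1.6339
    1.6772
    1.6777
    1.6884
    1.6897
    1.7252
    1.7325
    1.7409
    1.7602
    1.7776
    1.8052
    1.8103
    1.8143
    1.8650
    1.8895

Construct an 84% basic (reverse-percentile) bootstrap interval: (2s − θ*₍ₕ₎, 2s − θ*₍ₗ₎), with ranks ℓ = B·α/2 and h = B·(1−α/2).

Percentile endpoints at ranks 2 and 23: θ*₍2₎ = 1.2581, θ*₍23₎ = 1.8143.
Basic interval reflects these around s:
  lower = 2 × 1.6291 − 1.8143 = 1.4439
  upper = 2 × 1.6291 − 1.2581 = 2.0001

(1.4439, 2.0001)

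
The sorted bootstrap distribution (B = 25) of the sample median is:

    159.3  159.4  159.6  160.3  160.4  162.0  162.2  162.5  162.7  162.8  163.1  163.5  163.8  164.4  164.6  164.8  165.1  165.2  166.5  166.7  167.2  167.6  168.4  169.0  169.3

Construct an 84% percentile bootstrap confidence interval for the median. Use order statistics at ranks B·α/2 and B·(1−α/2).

(159.4, 168.4)

α = 0.16; lower rank = 25 × 0.080 = 2; upper rank = 25 × 0.920 = 23.
The 2nd smallest replicate is 159.4; the 23rd is 168.4.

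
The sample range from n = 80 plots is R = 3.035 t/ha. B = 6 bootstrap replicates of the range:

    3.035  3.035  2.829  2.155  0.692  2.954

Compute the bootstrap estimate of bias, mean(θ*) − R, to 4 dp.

mean(θ*) = (3.035 + 3.035 + 2.829 + 2.155 + 0.692 + 2.954) / 6 = 2.45000
bias = 2.45000 − 3.035

bias = −0.5850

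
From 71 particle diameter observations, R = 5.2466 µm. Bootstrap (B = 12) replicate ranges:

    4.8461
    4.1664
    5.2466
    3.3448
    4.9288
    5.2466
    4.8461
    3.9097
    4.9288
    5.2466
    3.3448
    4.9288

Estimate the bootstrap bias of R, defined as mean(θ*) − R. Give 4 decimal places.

mean(θ*) = (4.8461 + 4.1664 + 5.2466 + 3.3448 + 4.9288 + 5.2466 + 4.8461 + 3.9097 + 4.9288 + 5.2466 + 3.3448 + 4.9288) / 12 = 4.58201
bias = 4.58201 − 5.2466

bias = −0.6646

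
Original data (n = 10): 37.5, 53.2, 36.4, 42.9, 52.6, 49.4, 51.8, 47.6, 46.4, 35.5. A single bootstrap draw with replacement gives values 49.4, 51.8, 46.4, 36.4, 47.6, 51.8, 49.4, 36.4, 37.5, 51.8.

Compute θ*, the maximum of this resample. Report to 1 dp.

θ* = 51.8

Maximum = 51.8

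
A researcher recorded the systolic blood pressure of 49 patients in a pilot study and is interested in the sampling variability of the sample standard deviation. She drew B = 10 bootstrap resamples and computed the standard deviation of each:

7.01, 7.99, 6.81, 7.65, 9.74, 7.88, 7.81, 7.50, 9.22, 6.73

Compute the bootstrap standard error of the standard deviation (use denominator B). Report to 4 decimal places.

Bootstrap SE is the standard deviation of the 10 replicate standard deviations.
Mean of replicates: (7.01 + 7.99 + 6.81 + 7.65 + 9.74 + 7.88 + 7.81 + 7.50 + 9.22 + 6.73) / 10 = 78.34000 / 10 = 7.83400
Sum of squared deviations: (−0.82400)² + (+0.15600)² + (−1.02400)² + (−0.18400)² + (+1.90600)² + (+0.04600)² + (−0.02400)² + (−0.33400)² + (+1.38600)² + (−1.10400)² = 8.67264
Variance = 8.67264 / 10 = 0.86726
SE* = √0.86726

SE* = 0.9313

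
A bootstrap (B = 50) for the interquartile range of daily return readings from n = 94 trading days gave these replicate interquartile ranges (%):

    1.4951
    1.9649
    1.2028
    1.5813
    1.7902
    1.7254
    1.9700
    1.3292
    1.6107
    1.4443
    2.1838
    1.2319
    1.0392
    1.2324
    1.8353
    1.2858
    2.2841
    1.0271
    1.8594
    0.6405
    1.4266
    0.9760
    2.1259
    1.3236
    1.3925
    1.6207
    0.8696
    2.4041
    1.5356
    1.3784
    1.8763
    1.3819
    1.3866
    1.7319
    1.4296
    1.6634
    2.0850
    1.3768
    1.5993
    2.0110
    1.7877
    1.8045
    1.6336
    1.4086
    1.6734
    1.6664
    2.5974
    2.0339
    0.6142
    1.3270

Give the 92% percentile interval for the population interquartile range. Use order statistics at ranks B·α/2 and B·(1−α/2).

(0.6405, 2.2841)

Sorted replicates: 0.6142, 0.6405, 0.8696, 0.9760, 1.0271, 1.0392, 1.2028, 1.2319, 1.2324, 1.2858, 1.3236, 1.3270, 1.3292, 1.3768, 1.3784, 1.3819, 1.3866, 1.3925, 1.4086, 1.4266, 1.4296, 1.4443, 1.4951, 1.5356, 1.5813, 1.5993, 1.6107, 1.6207, 1.6336, 1.6634, 1.6664, 1.6734, 1.7254, 1.7319, 1.7877, 1.7902, 1.8045, 1.8353, 1.8594, 1.8763, 1.9649, 1.9700, 2.0110, 2.0339, 2.0850, 2.1259, 2.1838, 2.2841, 2.4041, 2.5974
α = 0.08; lower rank = 50 × 0.040 = 2; upper rank = 50 × 0.960 = 48.
The 2nd smallest replicate is 0.6405; the 48th is 2.2841.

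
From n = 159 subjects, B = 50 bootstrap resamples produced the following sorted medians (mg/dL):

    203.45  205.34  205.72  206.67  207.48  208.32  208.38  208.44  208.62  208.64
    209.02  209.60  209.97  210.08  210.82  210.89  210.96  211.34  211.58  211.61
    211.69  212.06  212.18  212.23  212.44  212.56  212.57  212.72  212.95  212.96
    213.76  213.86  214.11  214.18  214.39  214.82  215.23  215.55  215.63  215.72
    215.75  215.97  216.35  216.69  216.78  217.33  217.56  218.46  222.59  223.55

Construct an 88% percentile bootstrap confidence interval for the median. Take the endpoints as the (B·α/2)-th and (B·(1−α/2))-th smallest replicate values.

(205.72, 217.56)

α = 0.12; lower rank = 50 × 0.060 = 3; upper rank = 50 × 0.940 = 47.
The 3rd smallest replicate is 205.72; the 47th is 217.56.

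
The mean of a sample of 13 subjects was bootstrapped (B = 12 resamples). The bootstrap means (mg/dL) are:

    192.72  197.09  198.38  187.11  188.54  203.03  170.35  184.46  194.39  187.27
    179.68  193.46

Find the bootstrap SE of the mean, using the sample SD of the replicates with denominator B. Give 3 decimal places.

Bootstrap SE is the standard deviation of the 12 replicate means.
Mean of replicates: (192.72 + 197.09 + 198.38 + 187.11 + 188.54 + 203.03 + 170.35 + 184.46 + 194.39 + 187.27 + 179.68 + 193.46) / 12 = 2276.4800 / 12 = 189.7067
Sum of squared deviations: (+3.0133)² + (+7.3833)² + (+8.6733)² + (−2.5967)² + (−1.1667)² + (+13.3233)² + (−19.3567)² + (−5.2467)² + (+4.6833)² + (−2.4367)² + (−10.0267)² + (+3.7533)² = 869.1361
Variance = 869.1361 / 12 = 72.4280
SE* = √72.4280

SE* = 8.510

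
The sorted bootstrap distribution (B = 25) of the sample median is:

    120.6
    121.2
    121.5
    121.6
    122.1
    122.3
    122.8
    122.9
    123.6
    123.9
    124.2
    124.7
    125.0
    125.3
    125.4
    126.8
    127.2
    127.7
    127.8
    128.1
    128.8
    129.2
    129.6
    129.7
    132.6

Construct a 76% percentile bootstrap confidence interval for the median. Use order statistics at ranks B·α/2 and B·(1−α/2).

α = 0.24; lower rank = 25 × 0.120 = 3; upper rank = 25 × 0.880 = 22.
The 3rd smallest replicate is 121.5; the 22nd is 129.2.

(121.5, 129.2)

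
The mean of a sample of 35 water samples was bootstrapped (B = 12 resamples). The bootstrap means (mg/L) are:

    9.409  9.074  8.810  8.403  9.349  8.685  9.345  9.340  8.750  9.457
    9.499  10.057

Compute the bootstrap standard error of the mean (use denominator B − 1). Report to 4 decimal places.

SE* = 0.4536

Bootstrap SE is the standard deviation of the 12 replicate means.
Mean of replicates: (9.409 + 9.074 + 8.810 + 8.403 + 9.349 + 8.685 + 9.345 + 9.340 + 8.750 + 9.457 + 9.499 + 10.057) / 12 = 110.17800 / 12 = 9.18150
Sum of squared deviations: (+0.22750)² + (−0.10750)² + (−0.37150)² + (−0.77850)² + (+0.16750)² + (−0.49650)² + (+0.16350)² + (+0.15850)² + (−0.43150)² + (+0.27550)² + (+0.31750)² + (+0.87550)² = 2.26321
Variance = 2.26321 / 11 = 0.20575
SE* = √0.20575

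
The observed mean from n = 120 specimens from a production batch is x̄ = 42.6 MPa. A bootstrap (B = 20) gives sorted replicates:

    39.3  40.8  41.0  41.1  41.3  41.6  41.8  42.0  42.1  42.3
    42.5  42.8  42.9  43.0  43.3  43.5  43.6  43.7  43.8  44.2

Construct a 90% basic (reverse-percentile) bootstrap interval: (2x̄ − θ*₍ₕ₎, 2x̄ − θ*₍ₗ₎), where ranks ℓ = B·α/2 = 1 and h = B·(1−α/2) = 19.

(41.4, 45.9)

Percentile endpoints at ranks 1 and 19: θ*₍1₎ = 39.3, θ*₍19₎ = 43.8.
Basic interval reflects these around x̄:
  lower = 2 × 42.6 − 43.8 = 41.4
  upper = 2 × 42.6 − 39.3 = 45.9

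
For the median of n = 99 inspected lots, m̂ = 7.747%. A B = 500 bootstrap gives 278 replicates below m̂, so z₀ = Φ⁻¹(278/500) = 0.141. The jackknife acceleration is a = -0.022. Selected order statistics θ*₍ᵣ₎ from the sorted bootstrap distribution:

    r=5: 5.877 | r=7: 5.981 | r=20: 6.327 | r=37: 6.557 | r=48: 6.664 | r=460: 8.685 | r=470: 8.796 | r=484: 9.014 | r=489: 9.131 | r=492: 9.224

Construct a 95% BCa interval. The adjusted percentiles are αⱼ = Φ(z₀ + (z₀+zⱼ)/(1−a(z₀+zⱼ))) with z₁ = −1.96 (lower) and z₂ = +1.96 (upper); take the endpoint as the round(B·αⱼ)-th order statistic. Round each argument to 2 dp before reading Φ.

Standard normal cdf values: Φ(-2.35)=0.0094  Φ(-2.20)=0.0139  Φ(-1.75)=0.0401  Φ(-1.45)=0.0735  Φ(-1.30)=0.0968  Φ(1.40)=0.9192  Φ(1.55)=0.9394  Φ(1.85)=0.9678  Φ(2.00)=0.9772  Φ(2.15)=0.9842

(6.327, 9.224)

Lower: z₀ + z₁ = 0.141 + (-1.960) = -1.819; 1 − a(z₀+z₁) = 1 − (-0.022)(-1.819) = 0.9600; argument = 0.141 + (-1.819)/0.9600 = -1.7538 → -1.75.
α₁ = Φ(-1.75) = 0.0401; rank = round(500 × 0.0401) = 20; θ*₍20₎ = 6.327.
Upper: z₀ + z₂ = 2.101; 1 − a(z₀+z₂) = 1.0462; argument = 2.1492 → 2.15; α₂ = 0.9842; rank = 492; θ*₍492₎ = 9.224.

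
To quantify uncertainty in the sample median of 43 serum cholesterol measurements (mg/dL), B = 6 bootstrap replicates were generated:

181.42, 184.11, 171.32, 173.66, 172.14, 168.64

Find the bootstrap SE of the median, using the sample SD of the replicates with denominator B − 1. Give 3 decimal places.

Bootstrap SE is the standard deviation of the 6 replicate medians.
Mean of replicates: (181.42 + 184.11 + 171.32 + 173.66 + 172.14 + 168.64) / 6 = 1051.2900 / 6 = 175.2150
Sum of squared deviations: (+6.2050)² + (+8.8950)² + (−3.8950)² + (−1.5550)² + (−3.0750)² + (−6.5750)² = 187.8984
Variance = 187.8984 / 5 = 37.5797
SE* = √37.5797

SE* = 6.130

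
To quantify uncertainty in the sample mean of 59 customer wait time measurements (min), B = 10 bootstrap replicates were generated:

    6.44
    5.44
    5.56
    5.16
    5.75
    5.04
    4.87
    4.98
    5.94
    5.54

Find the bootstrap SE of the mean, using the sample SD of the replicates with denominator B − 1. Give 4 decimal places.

SE* = 0.4871

Bootstrap SE is the standard deviation of the 10 replicate means.
Mean of replicates: (6.44 + 5.44 + 5.56 + 5.16 + 5.75 + 5.04 + 4.87 + 4.98 + 5.94 + 5.54) / 10 = 54.72000 / 10 = 5.47200
Sum of squared deviations: (+0.96800)² + (−0.03200)² + (+0.08800)² + (−0.31200)² + (+0.27800)² + (−0.43200)² + (−0.60200)² + (−0.49200)² + (+0.46800)² + (+0.06800)² = 2.13516
Variance = 2.13516 / 9 = 0.23724
SE* = √0.23724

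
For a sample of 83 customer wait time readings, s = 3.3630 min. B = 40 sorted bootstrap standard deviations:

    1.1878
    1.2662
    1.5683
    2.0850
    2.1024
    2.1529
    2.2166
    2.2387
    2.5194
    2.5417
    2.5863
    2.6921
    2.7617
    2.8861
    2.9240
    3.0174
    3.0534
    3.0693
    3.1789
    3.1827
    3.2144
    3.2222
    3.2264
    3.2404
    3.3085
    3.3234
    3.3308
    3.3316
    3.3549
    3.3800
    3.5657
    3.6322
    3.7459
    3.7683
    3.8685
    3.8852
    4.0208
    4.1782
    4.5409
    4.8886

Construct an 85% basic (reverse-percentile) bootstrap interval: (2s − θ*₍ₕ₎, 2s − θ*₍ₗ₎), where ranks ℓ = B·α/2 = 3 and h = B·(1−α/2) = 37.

(2.7052, 5.1577)

Percentile endpoints at ranks 3 and 37: θ*₍3₎ = 1.5683, θ*₍37₎ = 4.0208.
Basic interval reflects these around s:
  lower = 2 × 3.3630 − 4.0208 = 2.7052
  upper = 2 × 3.3630 − 1.5683 = 5.1577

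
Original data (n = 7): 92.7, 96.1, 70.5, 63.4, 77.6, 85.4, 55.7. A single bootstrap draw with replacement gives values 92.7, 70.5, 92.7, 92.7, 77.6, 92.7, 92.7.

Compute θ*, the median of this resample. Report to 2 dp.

Sorted: 70.5, 77.6, 92.7, 92.7, 92.7, 92.7, 92.7
Median = middle value = 92.70

θ* = 92.70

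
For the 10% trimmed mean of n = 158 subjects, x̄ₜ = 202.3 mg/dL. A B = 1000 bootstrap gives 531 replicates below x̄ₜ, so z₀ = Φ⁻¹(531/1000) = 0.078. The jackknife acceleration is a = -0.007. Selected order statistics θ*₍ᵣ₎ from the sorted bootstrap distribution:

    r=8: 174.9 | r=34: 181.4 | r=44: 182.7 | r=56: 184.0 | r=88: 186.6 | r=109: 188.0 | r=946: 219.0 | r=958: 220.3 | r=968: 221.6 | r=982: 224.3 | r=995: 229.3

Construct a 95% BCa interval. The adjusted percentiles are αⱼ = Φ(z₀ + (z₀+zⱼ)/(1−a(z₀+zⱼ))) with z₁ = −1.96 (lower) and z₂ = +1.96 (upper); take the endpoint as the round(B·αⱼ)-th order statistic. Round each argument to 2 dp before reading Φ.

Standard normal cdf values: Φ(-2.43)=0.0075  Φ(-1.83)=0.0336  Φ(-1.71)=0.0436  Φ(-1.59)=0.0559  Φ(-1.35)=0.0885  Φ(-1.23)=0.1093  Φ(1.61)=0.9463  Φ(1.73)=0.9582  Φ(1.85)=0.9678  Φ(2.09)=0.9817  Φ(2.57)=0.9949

(181.4, 224.3)

Lower: z₀ + z₁ = 0.078 + (-1.960) = -1.882; 1 − a(z₀+z₁) = 1 − (-0.007)(-1.882) = 0.9868; argument = 0.078 + (-1.882)/0.9868 = -1.8291 → -1.83.
α₁ = Φ(-1.83) = 0.0336; rank = round(1000 × 0.0336) = 34; θ*₍34₎ = 181.4.
Upper: z₀ + z₂ = 2.038; 1 − a(z₀+z₂) = 1.0143; argument = 2.0873 → 2.09; α₂ = 0.9817; rank = 982; θ*₍982₎ = 224.3.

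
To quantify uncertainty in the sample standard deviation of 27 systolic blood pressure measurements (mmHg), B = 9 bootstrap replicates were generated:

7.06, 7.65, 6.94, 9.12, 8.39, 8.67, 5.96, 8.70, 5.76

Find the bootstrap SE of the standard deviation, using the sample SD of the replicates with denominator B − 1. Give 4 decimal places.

Bootstrap SE is the standard deviation of the 9 replicate standard deviations.
Mean of replicates: (7.06 + 7.65 + 6.94 + 9.12 + 8.39 + 8.67 + 5.96 + 8.70 + 5.76) / 9 = 68.25000 / 9 = 7.58333
Sum of squared deviations: (−0.52333)² + (+0.06667)² + (−0.64333)² + (+1.53667)² + (+0.80667)² + (+1.08667)² + (−1.62333)² + (+1.11667)² + (−1.82333)² = 12.09180
Variance = 12.09180 / 8 = 1.51147
SE* = √1.51147

SE* = 1.2294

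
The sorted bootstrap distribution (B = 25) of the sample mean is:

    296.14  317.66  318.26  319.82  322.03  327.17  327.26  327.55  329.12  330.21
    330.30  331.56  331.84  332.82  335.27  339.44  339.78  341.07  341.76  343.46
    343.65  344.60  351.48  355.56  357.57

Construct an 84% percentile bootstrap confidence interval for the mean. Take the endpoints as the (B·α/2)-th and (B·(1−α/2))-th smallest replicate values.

α = 0.16; lower rank = 25 × 0.080 = 2; upper rank = 25 × 0.920 = 23.
The 2nd smallest replicate is 317.66; the 23rd is 351.48.

(317.66, 351.48)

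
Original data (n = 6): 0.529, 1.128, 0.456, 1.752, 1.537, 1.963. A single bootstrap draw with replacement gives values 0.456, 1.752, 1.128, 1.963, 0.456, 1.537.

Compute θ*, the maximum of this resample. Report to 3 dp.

Maximum = 1.963

θ* = 1.963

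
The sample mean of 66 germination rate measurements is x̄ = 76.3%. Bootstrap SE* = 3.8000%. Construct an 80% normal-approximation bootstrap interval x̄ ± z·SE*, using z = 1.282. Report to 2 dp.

(71.43, 81.17)

Margin = 1.282 × 3.8000 = 4.872
Interval: 76.3 ± 4.872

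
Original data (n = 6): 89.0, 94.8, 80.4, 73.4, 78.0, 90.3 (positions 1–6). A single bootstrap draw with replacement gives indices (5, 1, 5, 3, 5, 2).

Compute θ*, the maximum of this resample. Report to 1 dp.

Resample values: 78.0, 89.0, 78.0, 80.4, 78.0, 94.8.
Maximum = 94.8

θ* = 94.8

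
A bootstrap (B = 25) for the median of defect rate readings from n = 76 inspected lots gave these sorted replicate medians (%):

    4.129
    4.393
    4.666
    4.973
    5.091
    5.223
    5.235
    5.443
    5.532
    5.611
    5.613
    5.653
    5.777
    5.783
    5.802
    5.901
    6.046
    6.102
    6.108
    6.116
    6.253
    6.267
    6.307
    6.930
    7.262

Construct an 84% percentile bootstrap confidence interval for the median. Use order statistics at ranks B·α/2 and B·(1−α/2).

α = 0.16; lower rank = 25 × 0.080 = 2; upper rank = 25 × 0.920 = 23.
The 2nd smallest replicate is 4.393; the 23rd is 6.307.

(4.393, 6.307)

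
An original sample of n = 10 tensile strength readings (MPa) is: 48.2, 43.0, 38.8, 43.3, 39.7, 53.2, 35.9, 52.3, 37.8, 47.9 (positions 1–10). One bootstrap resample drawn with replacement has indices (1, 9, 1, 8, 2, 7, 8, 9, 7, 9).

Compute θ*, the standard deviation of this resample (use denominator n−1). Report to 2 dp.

θ* = 6.74

Resample values: 48.2, 37.8, 48.2, 52.3, 43.0, 35.9, 52.3, 37.8, 35.9, 37.8.
Mean = 42.9200; sum of squared deviations = 408.9360
s² = 408.9360 / 9 = 45.4373
s = √45.4373 = 6.74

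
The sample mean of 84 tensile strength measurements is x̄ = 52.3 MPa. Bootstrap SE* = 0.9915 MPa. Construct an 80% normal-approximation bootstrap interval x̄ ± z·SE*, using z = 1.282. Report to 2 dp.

Margin = 1.282 × 0.9915 = 1.271
Interval: 52.3 ± 1.271

(51.03, 53.57)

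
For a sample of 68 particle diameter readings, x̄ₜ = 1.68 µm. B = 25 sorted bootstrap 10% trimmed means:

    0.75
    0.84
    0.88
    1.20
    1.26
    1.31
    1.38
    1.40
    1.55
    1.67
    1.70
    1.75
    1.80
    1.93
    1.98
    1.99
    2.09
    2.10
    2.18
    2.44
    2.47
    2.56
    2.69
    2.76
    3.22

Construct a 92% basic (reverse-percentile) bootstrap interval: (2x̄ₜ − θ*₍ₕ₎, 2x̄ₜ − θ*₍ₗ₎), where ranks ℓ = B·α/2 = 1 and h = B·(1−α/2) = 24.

Percentile endpoints at ranks 1 and 24: θ*₍1₎ = 0.75, θ*₍24₎ = 2.76.
Basic interval reflects these around x̄ₜ:
  lower = 2 × 1.68 − 2.76 = 0.60
  upper = 2 × 1.68 − 0.75 = 2.61

(0.60, 2.61)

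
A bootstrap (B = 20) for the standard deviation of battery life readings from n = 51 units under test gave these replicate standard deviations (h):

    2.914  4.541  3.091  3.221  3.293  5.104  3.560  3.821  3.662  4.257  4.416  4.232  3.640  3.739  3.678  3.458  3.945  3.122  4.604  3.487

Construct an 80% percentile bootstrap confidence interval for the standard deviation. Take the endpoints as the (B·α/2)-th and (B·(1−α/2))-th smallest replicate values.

Sorted replicates: 2.914, 3.091, 3.122, 3.221, 3.293, 3.458, 3.487, 3.560, 3.640, 3.662, 3.678, 3.739, 3.821, 3.945, 4.232, 4.257, 4.416, 4.541, 4.604, 5.104
α = 0.20; lower rank = 20 × 0.100 = 2; upper rank = 20 × 0.900 = 18.
The 2nd smallest replicate is 3.091; the 18th is 4.541.

(3.091, 4.541)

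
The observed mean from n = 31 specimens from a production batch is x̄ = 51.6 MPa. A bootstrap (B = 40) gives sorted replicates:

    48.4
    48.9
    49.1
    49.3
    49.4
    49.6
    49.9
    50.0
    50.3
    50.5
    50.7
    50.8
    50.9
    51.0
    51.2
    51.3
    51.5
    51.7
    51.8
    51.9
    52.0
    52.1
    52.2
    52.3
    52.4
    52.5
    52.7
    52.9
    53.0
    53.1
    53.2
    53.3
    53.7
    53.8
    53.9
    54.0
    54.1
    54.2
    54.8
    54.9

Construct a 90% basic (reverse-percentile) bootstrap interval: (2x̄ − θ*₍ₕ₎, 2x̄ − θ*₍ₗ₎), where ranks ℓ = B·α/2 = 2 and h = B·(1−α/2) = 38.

(49.0, 54.3)

Percentile endpoints at ranks 2 and 38: θ*₍2₎ = 48.9, θ*₍38₎ = 54.2.
Basic interval reflects these around x̄:
  lower = 2 × 51.6 − 54.2 = 49.0
  upper = 2 × 51.6 − 48.9 = 54.3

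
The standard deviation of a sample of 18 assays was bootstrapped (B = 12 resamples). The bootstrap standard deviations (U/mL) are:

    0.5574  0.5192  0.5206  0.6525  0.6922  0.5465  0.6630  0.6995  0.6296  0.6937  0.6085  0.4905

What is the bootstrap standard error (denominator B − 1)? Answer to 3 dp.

SE* = 0.076

Bootstrap SE is the standard deviation of the 12 replicate standard deviations.
Mean of replicates: (0.5574 + 0.5192 + 0.5206 + 0.6525 + 0.6922 + 0.5465 + 0.6630 + 0.6995 + 0.6296 + 0.6937 + 0.6085 + 0.4905) / 12 = 7.27320 / 12 = 0.60610
Sum of squared deviations: (−0.04870)² + (−0.08690)² + (−0.08550)² + (+0.04640)² + (+0.08610)² + (−0.05960)² + (+0.05690)² + (+0.09340)² + (+0.02350)² + (+0.08760)² + (+0.00240)² + (−0.11560)² = 0.06391
Variance = 0.06391 / 11 = 0.00581
SE* = √0.00581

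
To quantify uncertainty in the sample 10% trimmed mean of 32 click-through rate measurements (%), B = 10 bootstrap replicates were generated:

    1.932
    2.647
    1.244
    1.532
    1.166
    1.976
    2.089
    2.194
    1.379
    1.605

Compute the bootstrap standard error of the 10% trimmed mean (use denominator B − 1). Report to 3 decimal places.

Bootstrap SE is the standard deviation of the 10 replicate 10% trimmed means.
Mean of replicates: (1.932 + 2.647 + 1.244 + 1.532 + 1.166 + 1.976 + 2.089 + 2.194 + 1.379 + 1.605) / 10 = 17.7640 / 10 = 1.7764
Sum of squared deviations: (+0.1556)² + (+0.8706)² + (−0.5324)² + (−0.2444)² + (−0.6104)² + (+0.1996)² + (+0.3126)² + (+0.4176)² + (−0.3974)² + (−0.1714)² = 1.9972
Variance = 1.9972 / 9 = 0.2219
SE* = √0.2219

SE* = 0.471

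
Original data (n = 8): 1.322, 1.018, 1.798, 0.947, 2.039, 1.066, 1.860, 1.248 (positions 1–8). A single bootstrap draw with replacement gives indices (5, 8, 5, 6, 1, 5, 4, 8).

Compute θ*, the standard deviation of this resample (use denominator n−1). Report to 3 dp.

Resample values: 2.039, 1.248, 2.039, 1.066, 1.322, 2.039, 0.947, 1.248.
Mean = 1.4935; sum of squared deviations = 1.5241
s² = 1.5241 / 7 = 0.2177
s = √0.2177 = 0.467

θ* = 0.467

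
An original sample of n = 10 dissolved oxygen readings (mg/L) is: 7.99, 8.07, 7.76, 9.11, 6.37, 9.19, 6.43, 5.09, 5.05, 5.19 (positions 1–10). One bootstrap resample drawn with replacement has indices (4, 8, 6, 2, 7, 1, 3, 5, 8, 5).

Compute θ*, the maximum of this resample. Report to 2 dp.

Resample values: 9.11, 5.09, 9.19, 8.07, 6.43, 7.99, 7.76, 6.37, 5.09, 6.37.
Maximum = 9.19

θ* = 9.19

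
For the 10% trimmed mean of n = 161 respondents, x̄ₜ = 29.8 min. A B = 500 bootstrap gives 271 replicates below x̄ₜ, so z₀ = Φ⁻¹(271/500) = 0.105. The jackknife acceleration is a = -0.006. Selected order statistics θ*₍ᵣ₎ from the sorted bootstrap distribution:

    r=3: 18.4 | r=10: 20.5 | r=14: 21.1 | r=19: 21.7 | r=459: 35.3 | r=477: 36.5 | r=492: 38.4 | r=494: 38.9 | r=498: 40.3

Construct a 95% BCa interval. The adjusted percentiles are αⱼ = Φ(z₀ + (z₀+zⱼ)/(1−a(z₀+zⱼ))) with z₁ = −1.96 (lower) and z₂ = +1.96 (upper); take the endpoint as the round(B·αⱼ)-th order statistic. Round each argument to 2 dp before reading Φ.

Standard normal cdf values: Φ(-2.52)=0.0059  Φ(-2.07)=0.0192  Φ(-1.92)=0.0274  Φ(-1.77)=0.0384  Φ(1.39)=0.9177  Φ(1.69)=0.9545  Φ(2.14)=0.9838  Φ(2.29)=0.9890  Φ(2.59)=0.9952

Lower: z₀ + z₁ = 0.105 + (-1.960) = -1.855; 1 − a(z₀+z₁) = 1 − (-0.006)(-1.855) = 0.9889; argument = 0.105 + (-1.855)/0.9889 = -1.7709 → -1.77.
α₁ = Φ(-1.77) = 0.0384; rank = round(500 × 0.0384) = 19; θ*₍19₎ = 21.7.
Upper: z₀ + z₂ = 2.065; 1 − a(z₀+z₂) = 1.0124; argument = 2.1447 → 2.14; α₂ = 0.9838; rank = 492; θ*₍492₎ = 38.4.

(21.7, 38.4)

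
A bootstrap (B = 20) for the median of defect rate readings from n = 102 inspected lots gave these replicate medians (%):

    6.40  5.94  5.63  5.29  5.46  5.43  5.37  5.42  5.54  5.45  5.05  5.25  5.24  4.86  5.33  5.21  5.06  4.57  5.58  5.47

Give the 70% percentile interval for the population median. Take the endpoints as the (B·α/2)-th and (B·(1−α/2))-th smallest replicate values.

Sorted replicates: 4.57, 4.86, 5.05, 5.06, 5.21, 5.24, 5.25, 5.29, 5.33, 5.37, 5.42, 5.43, 5.45, 5.46, 5.47, 5.54, 5.58, 5.63, 5.94, 6.40
α = 0.30; lower rank = 20 × 0.150 = 3; upper rank = 20 × 0.850 = 17.
The 3rd smallest replicate is 5.05; the 17th is 5.58.

(5.05, 5.58)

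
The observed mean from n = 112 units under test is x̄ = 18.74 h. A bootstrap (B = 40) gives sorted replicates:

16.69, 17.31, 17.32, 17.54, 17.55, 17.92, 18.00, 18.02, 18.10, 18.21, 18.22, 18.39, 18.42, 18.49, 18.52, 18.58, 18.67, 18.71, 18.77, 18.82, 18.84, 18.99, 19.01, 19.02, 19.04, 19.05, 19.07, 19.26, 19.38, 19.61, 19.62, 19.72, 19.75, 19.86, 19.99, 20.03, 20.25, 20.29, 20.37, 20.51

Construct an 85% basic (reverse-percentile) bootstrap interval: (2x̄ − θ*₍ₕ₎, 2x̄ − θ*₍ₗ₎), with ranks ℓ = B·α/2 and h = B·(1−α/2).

(17.23, 20.16)

Percentile endpoints at ranks 3 and 37: θ*₍3₎ = 17.32, θ*₍37₎ = 20.25.
Basic interval reflects these around x̄:
  lower = 2 × 18.74 − 20.25 = 17.23
  upper = 2 × 18.74 − 17.32 = 20.16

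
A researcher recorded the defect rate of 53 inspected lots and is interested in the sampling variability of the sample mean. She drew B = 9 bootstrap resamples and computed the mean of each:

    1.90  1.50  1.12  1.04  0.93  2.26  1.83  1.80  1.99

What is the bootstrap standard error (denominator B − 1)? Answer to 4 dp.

SE* = 0.4708

Bootstrap SE is the standard deviation of the 9 replicate means.
Mean of replicates: (1.90 + 1.50 + 1.12 + 1.04 + 0.93 + 2.26 + 1.83 + 1.80 + 1.99) / 9 = 14.37000 / 9 = 1.59667
Sum of squared deviations: (+0.30333)² + (−0.09667)² + (−0.47667)² + (−0.55667)² + (−0.66667)² + (+0.66333)² + (+0.23333)² + (+0.20333)² + (+0.39333)² = 1.77340
Variance = 1.77340 / 8 = 0.22167
SE* = √0.22167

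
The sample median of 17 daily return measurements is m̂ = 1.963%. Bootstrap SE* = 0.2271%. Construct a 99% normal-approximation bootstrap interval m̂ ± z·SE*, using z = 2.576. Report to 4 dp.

(1.3780, 2.5480)

Margin = 2.576 × 0.2271 = 0.58501
Interval: 1.963 ± 0.58501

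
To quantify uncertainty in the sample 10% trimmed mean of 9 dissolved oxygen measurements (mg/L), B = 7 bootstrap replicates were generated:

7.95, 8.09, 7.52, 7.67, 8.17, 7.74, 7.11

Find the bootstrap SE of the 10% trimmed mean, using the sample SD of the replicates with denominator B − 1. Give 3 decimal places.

Bootstrap SE is the standard deviation of the 7 replicate 10% trimmed means.
Mean of replicates: (7.95 + 8.09 + 7.52 + 7.67 + 8.17 + 7.74 + 7.11) / 7 = 54.2500 / 7 = 7.7500
Sum of squared deviations: (+0.2000)² + (+0.3400)² + (−0.2300)² + (−0.0800)² + (+0.4200)² + (−0.0100)² + (−0.6400)² = 0.8010
Variance = 0.8010 / 6 = 0.1335
SE* = √0.1335

SE* = 0.365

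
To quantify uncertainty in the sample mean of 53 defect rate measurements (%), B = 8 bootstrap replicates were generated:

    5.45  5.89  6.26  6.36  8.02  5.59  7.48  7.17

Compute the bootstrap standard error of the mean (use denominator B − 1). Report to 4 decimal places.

Bootstrap SE is the standard deviation of the 8 replicate means.
Mean of replicates: (5.45 + 5.89 + 6.26 + 6.36 + 8.02 + 5.59 + 7.48 + 7.17) / 8 = 52.22000 / 8 = 6.52750
Sum of squared deviations: (−1.07750)² + (−0.63750)² + (−0.26750)² + (−0.16750)² + (+1.49250)² + (−0.93750)² + (+0.95250)² + (+0.64250)² = 6.09355
Variance = 6.09355 / 7 = 0.87051
SE* = √0.87051

SE* = 0.9330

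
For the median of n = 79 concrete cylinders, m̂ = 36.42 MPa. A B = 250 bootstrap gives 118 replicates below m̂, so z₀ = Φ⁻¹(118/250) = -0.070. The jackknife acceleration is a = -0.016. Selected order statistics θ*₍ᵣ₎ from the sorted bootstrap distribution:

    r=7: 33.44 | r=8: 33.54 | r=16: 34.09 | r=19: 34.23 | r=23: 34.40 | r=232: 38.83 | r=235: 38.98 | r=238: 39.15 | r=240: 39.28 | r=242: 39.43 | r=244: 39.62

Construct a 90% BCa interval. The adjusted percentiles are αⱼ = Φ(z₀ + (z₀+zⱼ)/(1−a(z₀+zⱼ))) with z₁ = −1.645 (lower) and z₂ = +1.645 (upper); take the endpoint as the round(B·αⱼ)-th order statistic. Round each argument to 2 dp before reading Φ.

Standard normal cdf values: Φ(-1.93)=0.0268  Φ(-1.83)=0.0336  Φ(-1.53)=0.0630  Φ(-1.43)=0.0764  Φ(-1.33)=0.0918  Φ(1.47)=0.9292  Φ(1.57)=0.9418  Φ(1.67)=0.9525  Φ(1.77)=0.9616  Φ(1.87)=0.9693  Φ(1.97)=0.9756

(33.54, 38.83)

Lower: z₀ + z₁ = -0.070 + (-1.645) = -1.715; 1 − a(z₀+z₁) = 1 − (-0.016)(-1.715) = 0.9726; argument = -0.070 + (-1.715)/0.9726 = -1.8334 → -1.83.
α₁ = Φ(-1.83) = 0.0336; rank = round(250 × 0.0336) = 8; θ*₍8₎ = 33.54.
Upper: z₀ + z₂ = 1.575; 1 − a(z₀+z₂) = 1.0252; argument = 1.4663 → 1.47; α₂ = 0.9292; rank = 232; θ*₍232₎ = 38.83.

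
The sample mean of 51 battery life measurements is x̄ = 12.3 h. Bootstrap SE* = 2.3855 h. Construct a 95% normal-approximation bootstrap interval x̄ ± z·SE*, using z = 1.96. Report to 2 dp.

Margin = 1.96 × 2.3855 = 4.676
Interval: 12.3 ± 4.676

(7.62, 16.98)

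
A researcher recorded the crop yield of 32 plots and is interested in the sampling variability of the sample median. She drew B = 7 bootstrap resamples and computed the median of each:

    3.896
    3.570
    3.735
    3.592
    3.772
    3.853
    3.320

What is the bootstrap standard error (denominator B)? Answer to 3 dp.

SE* = 0.184

Bootstrap SE is the standard deviation of the 7 replicate medians.
Mean of replicates: (3.896 + 3.570 + 3.735 + 3.592 + 3.772 + 3.853 + 3.320) / 7 = 25.7380 / 7 = 3.6769
Sum of squared deviations: (+0.2191)² + (−0.1069)² + (+0.0581)² + (−0.0849)² + (+0.0951)² + (+0.1761)² + (−0.3569)² = 0.2374
Variance = 0.2374 / 7 = 0.0339
SE* = √0.0339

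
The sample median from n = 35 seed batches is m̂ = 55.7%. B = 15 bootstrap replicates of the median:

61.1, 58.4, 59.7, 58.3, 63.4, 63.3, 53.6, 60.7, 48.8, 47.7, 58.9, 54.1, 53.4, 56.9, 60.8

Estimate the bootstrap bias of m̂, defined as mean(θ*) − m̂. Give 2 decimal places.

mean(θ*) = (61.1 + 58.4 + 59.7 + 58.3 + 63.4 + 63.3 + 53.6 + 60.7 + 48.8 + 47.7 + 58.9 + 54.1 + 53.4 + 56.9 + 60.8) / 15 = 57.273
bias = 57.273 − 55.7

bias = +1.57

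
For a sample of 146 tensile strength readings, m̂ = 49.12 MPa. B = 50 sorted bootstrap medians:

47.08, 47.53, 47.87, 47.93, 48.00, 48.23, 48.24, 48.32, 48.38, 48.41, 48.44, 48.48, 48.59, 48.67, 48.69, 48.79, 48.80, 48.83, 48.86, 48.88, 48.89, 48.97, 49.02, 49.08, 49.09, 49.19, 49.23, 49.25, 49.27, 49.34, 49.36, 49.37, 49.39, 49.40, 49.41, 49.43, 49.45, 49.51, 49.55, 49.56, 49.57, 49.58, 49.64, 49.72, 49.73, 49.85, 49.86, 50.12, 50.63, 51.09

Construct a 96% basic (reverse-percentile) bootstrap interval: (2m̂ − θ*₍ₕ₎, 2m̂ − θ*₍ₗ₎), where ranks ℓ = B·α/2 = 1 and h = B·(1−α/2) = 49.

Percentile endpoints at ranks 1 and 49: θ*₍1₎ = 47.08, θ*₍49₎ = 50.63.
Basic interval reflects these around m̂:
  lower = 2 × 49.12 − 50.63 = 47.61
  upper = 2 × 49.12 − 47.08 = 51.16

(47.61, 51.16)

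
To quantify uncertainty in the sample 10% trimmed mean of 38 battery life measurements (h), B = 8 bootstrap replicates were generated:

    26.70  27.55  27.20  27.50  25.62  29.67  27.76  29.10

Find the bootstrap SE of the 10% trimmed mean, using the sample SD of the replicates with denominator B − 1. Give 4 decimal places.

SE* = 1.2791

Bootstrap SE is the standard deviation of the 8 replicate 10% trimmed means.
Mean of replicates: (26.70 + 27.55 + 27.20 + 27.50 + 25.62 + 29.67 + 27.76 + 29.10) / 8 = 221.10000 / 8 = 27.63750
Sum of squared deviations: (−0.93750)² + (−0.08750)² + (−0.43750)² + (−0.13750)² + (−2.01750)² + (+2.03250)² + (+0.12250)² + (+1.46250)² = 11.45215
Variance = 11.45215 / 7 = 1.63602
SE* = √1.63602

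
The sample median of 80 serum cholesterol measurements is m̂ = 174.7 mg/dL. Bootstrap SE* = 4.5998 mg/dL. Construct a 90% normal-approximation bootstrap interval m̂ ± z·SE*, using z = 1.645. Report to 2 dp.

(167.13, 182.27)

Margin = 1.645 × 4.5998 = 7.567
Interval: 174.7 ± 7.567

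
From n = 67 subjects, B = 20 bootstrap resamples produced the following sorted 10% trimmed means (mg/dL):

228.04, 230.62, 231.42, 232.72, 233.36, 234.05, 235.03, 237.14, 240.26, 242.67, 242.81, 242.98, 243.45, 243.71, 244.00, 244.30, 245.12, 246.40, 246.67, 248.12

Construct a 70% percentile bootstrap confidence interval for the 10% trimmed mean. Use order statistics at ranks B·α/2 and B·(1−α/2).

α = 0.30; lower rank = 20 × 0.150 = 3; upper rank = 20 × 0.850 = 17.
The 3rd smallest replicate is 231.42; the 17th is 245.12.

(231.42, 245.12)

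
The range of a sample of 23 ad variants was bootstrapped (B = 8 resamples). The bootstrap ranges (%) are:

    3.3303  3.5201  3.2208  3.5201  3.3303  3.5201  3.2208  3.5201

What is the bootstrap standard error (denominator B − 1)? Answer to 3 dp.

SE* = 0.137

Bootstrap SE is the standard deviation of the 8 replicate ranges.
Mean of replicates: (3.3303 + 3.5201 + 3.2208 + 3.5201 + 3.3303 + 3.5201 + 3.2208 + 3.5201) / 8 = 27.18260 / 8 = 3.39783
Sum of squared deviations: (−0.06753)² + (+0.12227)² + (−0.17702)² + (+0.12227)² + (−0.06753)² + (+0.12227)² + (−0.17702)² + (+0.12227)² = 0.13160
Variance = 0.13160 / 7 = 0.01880
SE* = √0.01880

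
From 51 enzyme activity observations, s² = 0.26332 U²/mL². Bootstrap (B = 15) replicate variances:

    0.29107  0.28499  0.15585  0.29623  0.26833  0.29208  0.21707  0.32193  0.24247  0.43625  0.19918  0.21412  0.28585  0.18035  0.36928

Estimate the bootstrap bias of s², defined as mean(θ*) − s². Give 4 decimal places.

mean(θ*) = (0.29107 + 0.28499 + 0.15585 + 0.29623 + 0.26833 + 0.29208 + 0.21707 + 0.32193 + 0.24247 + 0.43625 + 0.19918 + 0.21412 + 0.28585 + 0.18035 + 0.36928) / 15 = 0.27034
bias = 0.27034 − 0.26332

bias = +0.0070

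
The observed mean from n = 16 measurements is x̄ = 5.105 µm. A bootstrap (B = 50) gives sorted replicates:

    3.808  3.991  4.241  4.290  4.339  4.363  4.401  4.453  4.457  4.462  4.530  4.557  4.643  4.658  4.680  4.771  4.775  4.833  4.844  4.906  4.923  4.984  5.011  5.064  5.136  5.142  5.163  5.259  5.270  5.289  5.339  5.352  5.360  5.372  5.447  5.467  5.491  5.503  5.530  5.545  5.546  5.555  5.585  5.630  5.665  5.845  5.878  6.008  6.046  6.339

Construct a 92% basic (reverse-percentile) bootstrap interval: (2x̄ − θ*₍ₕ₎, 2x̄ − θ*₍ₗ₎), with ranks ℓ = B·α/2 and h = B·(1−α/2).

Percentile endpoints at ranks 2 and 48: θ*₍2₎ = 3.991, θ*₍48₎ = 6.008.
Basic interval reflects these around x̄:
  lower = 2 × 5.105 − 6.008 = 4.202
  upper = 2 × 5.105 − 3.991 = 6.219

(4.202, 6.219)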